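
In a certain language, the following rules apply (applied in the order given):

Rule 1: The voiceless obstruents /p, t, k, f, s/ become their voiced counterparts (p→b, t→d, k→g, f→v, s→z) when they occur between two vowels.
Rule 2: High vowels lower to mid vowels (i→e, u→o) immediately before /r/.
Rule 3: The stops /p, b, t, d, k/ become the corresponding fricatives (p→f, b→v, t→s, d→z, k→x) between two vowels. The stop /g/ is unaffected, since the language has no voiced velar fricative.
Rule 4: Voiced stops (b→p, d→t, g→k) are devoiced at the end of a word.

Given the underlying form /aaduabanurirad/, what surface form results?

aazuavanorerat

Rule 1 (intervocalic voicing): no segment meets the environment; /aaduabanurirad/ is unchanged.
Rule 2 (pre-rhotic lowering): /u/ is a high vowel immediately before /r/, so it lowers to [o]. /i/ is a high vowel immediately before /r/, so it lowers to [e]. /aaduabanurirad/ → aaduabanorerad.
Rule 3 (intervocalic spirantization): /d/ is a stop between vowels /a/ and /u/, so it spirantizes to the fricative [z]. /b/ is a stop between vowels /a/ and /a/, so it spirantizes to the fricative [v]. /aaduabanorerad/ → aazuavanorerad.
Rule 4 (final devoicing): /d/ is a voiced stop in word-final position, so it devoices to [t]. /aazuavanorerad/ → aazuavanorerat.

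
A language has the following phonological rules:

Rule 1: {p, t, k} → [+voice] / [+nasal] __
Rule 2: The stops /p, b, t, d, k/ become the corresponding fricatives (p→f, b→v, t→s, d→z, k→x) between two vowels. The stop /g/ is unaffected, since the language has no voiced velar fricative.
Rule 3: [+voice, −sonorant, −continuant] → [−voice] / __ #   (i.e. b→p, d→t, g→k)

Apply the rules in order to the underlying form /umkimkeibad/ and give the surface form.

Rule 1 (post-nasal voicing): /k/ is a voiceless stop immediately after the nasal /m/, so it voices to [g]. /k/ is a voiceless stop immediately after the nasal /m/, so it voices to [g]. /umkimkeibad/ → umgimgeibad.
Rule 2 (intervocalic spirantization): /b/ is a stop between vowels /i/ and /a/, so it spirantizes to the fricative [v]. /umgimgeibad/ → umgimgeivad.
Rule 3 (final devoicing): /d/ is a voiced stop in word-final position, so it devoices to [t]. /umgimgeivad/ → umgimgeivat.

umgimgeivat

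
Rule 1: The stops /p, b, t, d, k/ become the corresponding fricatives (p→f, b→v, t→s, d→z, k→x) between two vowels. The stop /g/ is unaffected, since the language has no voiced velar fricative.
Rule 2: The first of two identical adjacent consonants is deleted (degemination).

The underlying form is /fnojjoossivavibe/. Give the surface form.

fnojoosivavive

Rule 1 (intervocalic spirantization): /b/ is a stop between vowels /i/ and /e/, so it spirantizes to the fricative [v]. /fnojjoossivavibe/ → fnojjoossivavive.
Rule 2 (degemination): /jj/ is a geminate; the first /j/ deletes. /ss/ is a geminate; the first /s/ deletes. /fnojjoossivavive/ → fnojoosivavive.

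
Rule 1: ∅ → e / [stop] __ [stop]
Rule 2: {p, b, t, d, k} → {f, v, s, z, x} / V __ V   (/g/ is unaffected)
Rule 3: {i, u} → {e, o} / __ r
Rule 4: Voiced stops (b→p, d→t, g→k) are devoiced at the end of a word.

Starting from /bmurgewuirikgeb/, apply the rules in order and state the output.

bmorgewuerixegep

Rule 1 (stop-cluster e-epenthesis): /k/ and /g/ form a stop–stop cluster, so [e] is inserted between them. /bmurgewuirikgeb/ → bmurgewuirikegeb.
Rule 2 (intervocalic spirantization): /k/ is a stop between vowels /i/ and /e/, so it spirantizes to the fricative [x]. /bmurgewuirikegeb/ → bmurgewuirixegeb.
Rule 3 (pre-rhotic lowering): /u/ is a high vowel immediately before /r/, so it lowers to [o]. /i/ is a high vowel immediately before /r/, so it lowers to [e]. /bmurgewuirixegeb/ → bmorgewuerixegeb.
Rule 4 (final devoicing): /b/ is a voiced stop in word-final position, so it devoices to [p]. /bmorgewuerixegeb/ → bmorgewuerixegep.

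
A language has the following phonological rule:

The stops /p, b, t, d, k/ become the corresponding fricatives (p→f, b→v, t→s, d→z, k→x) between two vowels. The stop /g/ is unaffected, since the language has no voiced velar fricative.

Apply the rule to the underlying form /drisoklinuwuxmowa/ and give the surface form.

No segment of /drisoklinuwuxmowa/ meets the structural description of the rule, so the form surfaces unchanged.

drisoklinuwuxmowa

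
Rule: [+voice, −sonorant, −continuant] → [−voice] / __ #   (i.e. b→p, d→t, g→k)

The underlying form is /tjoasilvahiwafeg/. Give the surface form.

tjoasilvahiwafek

/g/ is a voiced stop in word-final position, so it devoices to [k].
Surface form: [tjoasilvahiwafek].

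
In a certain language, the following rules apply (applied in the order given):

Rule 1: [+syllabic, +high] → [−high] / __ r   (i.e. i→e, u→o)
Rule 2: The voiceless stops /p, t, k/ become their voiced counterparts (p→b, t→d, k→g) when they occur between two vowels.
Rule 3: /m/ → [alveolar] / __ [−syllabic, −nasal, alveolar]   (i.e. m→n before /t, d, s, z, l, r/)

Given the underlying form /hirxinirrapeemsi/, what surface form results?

Rule 1 (pre-rhotic lowering): /i/ is a high vowel immediately before /r/, so it lowers to [e]. /i/ is a high vowel immediately before /r/, so it lowers to [e]. /hirxinirrapeemsi/ → herxinerrapeemsi.
Rule 2 (intervocalic voicing): /p/ is a voiceless stop between vowels /a/ and /e/, so it voices to [b]. /herxinerrapeemsi/ → herxinerrabeemsi.
Rule 3 (nasal place assimilation): /m/ precedes the alveolar consonant /s/, so it assimilates in place to [n]. /herxinerrabeemsi/ → herxinerrabeensi.

herxinerrabeensi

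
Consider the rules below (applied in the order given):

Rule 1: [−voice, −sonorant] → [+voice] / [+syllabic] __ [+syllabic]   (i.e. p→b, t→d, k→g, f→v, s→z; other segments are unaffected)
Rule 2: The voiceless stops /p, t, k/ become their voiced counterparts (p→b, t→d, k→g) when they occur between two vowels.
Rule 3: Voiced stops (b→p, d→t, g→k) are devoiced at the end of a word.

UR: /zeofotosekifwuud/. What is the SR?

zeovodozegifwuut

Rule 1 (intervocalic voicing): /f/ is a voiceless obstruent between vowels /o/ and /o/, so it voices to [v]. /t/ is a voiceless obstruent between vowels /o/ and /o/, so it voices to [d]. /s/ is a voiceless obstruent between vowels /o/ and /e/, so it voices to [z]. /k/ is a voiceless obstruent between vowels /e/ and /i/, so it voices to [g]. /zeofotosekifwuud/ → zeovodozegifwuud.
Rule 2 (intervocalic voicing): no segment meets the environment; /zeovodozegifwuud/ is unchanged.
Rule 3 (final devoicing): /d/ is a voiced stop in word-final position, so it devoices to [t]. /zeovodozegifwuud/ → zeovodozegifwuut.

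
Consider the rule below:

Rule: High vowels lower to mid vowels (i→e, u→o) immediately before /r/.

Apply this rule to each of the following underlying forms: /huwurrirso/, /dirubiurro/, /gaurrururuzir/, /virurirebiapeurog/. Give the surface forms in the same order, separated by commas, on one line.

/huwurrirso/: /u/ is a high vowel immediately before /r/, so it lowers to [o]. /i/ is a high vowel immediately before /r/, so it lowers to [e]. → [huworrerso].
/dirubiurro/: /i/ is a high vowel immediately before /r/, so it lowers to [e]. /u/ is a high vowel immediately before /r/, so it lowers to [o]. → [derubiorro].
/gaurrururuzir/: /u/ is a high vowel immediately before /r/, so it lowers to [o]. /u/ is a high vowel immediately before /r/, so it lowers to [o]. /u/ is a high vowel immediately before /r/, so it lowers to [o]. /i/ is a high vowel immediately before /r/, so it lowers to [e]. → [gaorrororuzer].
/virurirebiapeurog/: /i/ is a high vowel immediately before /r/, so it lowers to [e]. /u/ is a high vowel immediately before /r/, so it lowers to [o]. /i/ is a high vowel immediately before /r/, so it lowers to [e]. /u/ is a high vowel immediately before /r/, so it lowers to [o]. → [verorerebiapeorog].

huworrerso, derubiorro, gaorrororuzer, verorerebiapeorog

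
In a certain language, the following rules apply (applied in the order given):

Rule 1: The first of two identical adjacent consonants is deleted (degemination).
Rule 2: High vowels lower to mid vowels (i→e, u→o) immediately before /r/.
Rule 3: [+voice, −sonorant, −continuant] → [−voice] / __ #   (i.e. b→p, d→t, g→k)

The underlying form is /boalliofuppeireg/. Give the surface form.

boaliofupeerek

Rule 1 (degemination): /ll/ is a geminate; the first /l/ deletes. /pp/ is a geminate; the first /p/ deletes. /boalliofuppeireg/ → boaliofupeireg.
Rule 2 (pre-rhotic lowering): /i/ is a high vowel immediately before /r/, so it lowers to [e]. /boaliofupeireg/ → boaliofupeereg.
Rule 3 (final devoicing): /g/ is a voiced stop in word-final position, so it devoices to [k]. /boaliofupeereg/ → boaliofupeerek.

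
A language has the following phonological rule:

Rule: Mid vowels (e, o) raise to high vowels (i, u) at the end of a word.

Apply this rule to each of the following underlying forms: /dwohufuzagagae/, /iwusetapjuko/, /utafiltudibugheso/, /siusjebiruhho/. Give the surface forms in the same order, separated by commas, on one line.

dwohufuzagagai, iwusetapjuku, utafiltudibughesu, siusjebiruhhu

/dwohufuzagagae/: /e/ is a mid vowel in word-final position, so it raises to [i]. → [dwohufuzagagai].
/iwusetapjuko/: /o/ is a mid vowel in word-final position, so it raises to [u]. → [iwusetapjuku].
/utafiltudibugheso/: /o/ is a mid vowel in word-final position, so it raises to [u]. → [utafiltudibughesu].
/siusjebiruhho/: /o/ is a mid vowel in word-final position, so it raises to [u]. → [siusjebiruhhu].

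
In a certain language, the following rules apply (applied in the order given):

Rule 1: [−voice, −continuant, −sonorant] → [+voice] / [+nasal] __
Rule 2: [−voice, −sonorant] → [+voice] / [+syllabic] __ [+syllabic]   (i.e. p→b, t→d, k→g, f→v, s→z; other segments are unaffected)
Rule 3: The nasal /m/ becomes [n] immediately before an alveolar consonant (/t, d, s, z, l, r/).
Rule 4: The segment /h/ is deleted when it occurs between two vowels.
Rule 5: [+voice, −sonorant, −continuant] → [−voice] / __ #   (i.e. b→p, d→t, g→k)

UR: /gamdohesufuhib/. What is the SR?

gandoezuvuip

Rule 1 (post-nasal voicing): no segment meets the environment; /gamdohesufuhib/ is unchanged.
Rule 2 (intervocalic voicing): /s/ is a voiceless obstruent between vowels /e/ and /u/, so it voices to [z]. /f/ is a voiceless obstruent between vowels /u/ and /u/, so it voices to [v]. /gamdohesufuhib/ → gamdohezuvuhib.
Rule 3 (nasal place assimilation): /m/ precedes the alveolar consonant /d/, so it assimilates in place to [n]. /gamdohezuvuhib/ → gandohezuvuhib.
Rule 4 (intervocalic h-deletion): /h/ occurs between vowels /o/ and /e/, so it deletes. /h/ occurs between vowels /u/ and /i/, so it deletes. /gandohezuvuhib/ → gandoezuvuib.
Rule 5 (final devoicing): /b/ is a voiced stop in word-final position, so it devoices to [p]. /gandoezuvuib/ → gandoezuvuip.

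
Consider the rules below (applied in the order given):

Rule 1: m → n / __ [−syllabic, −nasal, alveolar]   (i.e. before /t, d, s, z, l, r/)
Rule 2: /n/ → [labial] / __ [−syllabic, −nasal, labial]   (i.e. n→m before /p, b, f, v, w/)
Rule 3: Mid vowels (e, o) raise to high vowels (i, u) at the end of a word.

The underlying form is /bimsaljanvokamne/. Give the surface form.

Rule 1 (nasal place assimilation): /m/ precedes the alveolar consonant /s/, so it assimilates in place to [n]. /bimsaljanvokamne/ → binsaljanvokamne.
Rule 2 (nasal place assimilation): /n/ precedes the labial consonant /v/, so it assimilates in place to [m]. /binsaljanvokamne/ → binsaljamvokamne.
Rule 3 (final vowel raising): /e/ is a mid vowel in word-final position, so it raises to [i]. /binsaljamvokamne/ → binsaljamvokamni.

binsaljamvokamni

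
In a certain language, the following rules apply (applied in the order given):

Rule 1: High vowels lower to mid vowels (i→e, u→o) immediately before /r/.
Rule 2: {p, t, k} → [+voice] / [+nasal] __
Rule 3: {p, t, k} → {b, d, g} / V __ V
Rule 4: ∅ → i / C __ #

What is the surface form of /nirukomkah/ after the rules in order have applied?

Rule 1 (pre-rhotic lowering): /i/ is a high vowel immediately before /r/, so it lowers to [e]. /nirukomkah/ → nerukomkah.
Rule 2 (post-nasal voicing): /k/ is a voiceless stop immediately after the nasal /m/, so it voices to [g]. /nerukomkah/ → nerukomgah.
Rule 3 (intervocalic voicing): /k/ is a voiceless stop between vowels /u/ and /o/, so it voices to [g]. /nerukomgah/ → nerugomgah.
Rule 4 (final i-epenthesis): the form ends in the consonant /h/, so [i] is inserted word-finally. /nerugomgah/ → nerugomgahi.

nerugomgahi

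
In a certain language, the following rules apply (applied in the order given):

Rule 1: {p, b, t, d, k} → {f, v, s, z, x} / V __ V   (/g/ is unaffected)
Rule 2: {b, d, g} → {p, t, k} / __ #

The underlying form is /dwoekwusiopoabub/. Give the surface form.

dwoekwusiofoavup

Rule 1 (intervocalic spirantization): /p/ is a stop between vowels /o/ and /o/, so it spirantizes to the fricative [f]. /b/ is a stop between vowels /a/ and /u/, so it spirantizes to the fricative [v]. /dwoekwusiopoabub/ → dwoekwusiofoavub.
Rule 2 (final devoicing): /b/ is a voiced stop in word-final position, so it devoices to [p]. /dwoekwusiofoavub/ → dwoekwusiofoavup.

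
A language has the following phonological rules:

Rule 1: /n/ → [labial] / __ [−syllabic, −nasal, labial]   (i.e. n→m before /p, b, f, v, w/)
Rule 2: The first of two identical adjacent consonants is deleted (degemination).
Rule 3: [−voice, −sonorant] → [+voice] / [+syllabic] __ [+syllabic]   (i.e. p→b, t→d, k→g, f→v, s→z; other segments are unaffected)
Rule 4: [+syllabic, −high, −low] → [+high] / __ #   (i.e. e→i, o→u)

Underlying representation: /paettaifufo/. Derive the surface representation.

paedaivuvu

Rule 1 (nasal place assimilation): no segment meets the environment; /paettaifufo/ is unchanged.
Rule 2 (degemination): /tt/ is a geminate; the first /t/ deletes. /paettaifufo/ → paetaifufo.
Rule 3 (intervocalic voicing): /t/ is a voiceless obstruent between vowels /e/ and /a/, so it voices to [d]. /f/ is a voiceless obstruent between vowels /i/ and /u/, so it voices to [v]. /f/ is a voiceless obstruent between vowels /u/ and /o/, so it voices to [v]. /paetaifufo/ → paedaivuvo.
Rule 4 (final vowel raising): /o/ is a mid vowel in word-final position, so it raises to [u]. /paedaivuvo/ → paedaivuvu.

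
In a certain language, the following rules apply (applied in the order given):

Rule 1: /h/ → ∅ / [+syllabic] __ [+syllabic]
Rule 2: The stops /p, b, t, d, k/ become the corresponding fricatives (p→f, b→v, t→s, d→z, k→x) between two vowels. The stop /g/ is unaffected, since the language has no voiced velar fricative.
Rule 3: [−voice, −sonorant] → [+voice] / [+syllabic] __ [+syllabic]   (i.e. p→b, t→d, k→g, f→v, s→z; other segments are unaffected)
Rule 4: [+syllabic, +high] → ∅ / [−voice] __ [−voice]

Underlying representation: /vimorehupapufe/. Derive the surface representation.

vimoreuvavuve

Rule 1 (intervocalic h-deletion): /h/ occurs between vowels /e/ and /u/, so it deletes. /vimorehupapufe/ → vimoreupapufe.
Rule 2 (intervocalic spirantization): /p/ is a stop between vowels /u/ and /a/, so it spirantizes to the fricative [f]. /p/ is a stop between vowels /a/ and /u/, so it spirantizes to the fricative [f]. /vimoreupapufe/ → vimoreufafufe.
Rule 3 (intervocalic voicing): /f/ is a voiceless obstruent between vowels /u/ and /a/, so it voices to [v]. /f/ is a voiceless obstruent between vowels /a/ and /u/, so it voices to [v]. /f/ is a voiceless obstruent between vowels /u/ and /e/, so it voices to [v]. /vimoreufafufe/ → vimoreuvavuve.
Rule 4 (high vowel syncope): no segment meets the environment; /vimoreuvavuve/ is unchanged.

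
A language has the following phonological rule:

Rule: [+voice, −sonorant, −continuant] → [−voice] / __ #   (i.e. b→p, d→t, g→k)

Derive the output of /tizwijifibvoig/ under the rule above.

Scanning /tizwijifibvoig/: /b/ at position 10 is not in the conditioning environment; /g/ is a voiced stop in word-final position, so it devoices to [k].
Result: [tizwijifibvoik].

tizwijifibvoik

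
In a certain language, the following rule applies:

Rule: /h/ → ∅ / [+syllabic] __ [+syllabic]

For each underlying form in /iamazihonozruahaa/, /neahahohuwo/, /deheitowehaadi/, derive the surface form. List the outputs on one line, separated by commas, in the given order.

iamazionozruaaa, neaaouwo, deeitoweaadi

/iamazihonozruahaa/: /h/ occurs between vowels /i/ and /o/, so it deletes. /h/ occurs between vowels /a/ and /a/, so it deletes. → [iamazionozruaaa].
/neahahohuwo/: /h/ occurs between vowels /a/ and /a/, so it deletes. /h/ occurs between vowels /a/ and /o/, so it deletes. /h/ occurs between vowels /o/ and /u/, so it deletes. → [neaaouwo].
/deheitowehaadi/: /h/ occurs between vowels /e/ and /e/, so it deletes. /h/ occurs between vowels /e/ and /a/, so it deletes. → [deeitoweaadi].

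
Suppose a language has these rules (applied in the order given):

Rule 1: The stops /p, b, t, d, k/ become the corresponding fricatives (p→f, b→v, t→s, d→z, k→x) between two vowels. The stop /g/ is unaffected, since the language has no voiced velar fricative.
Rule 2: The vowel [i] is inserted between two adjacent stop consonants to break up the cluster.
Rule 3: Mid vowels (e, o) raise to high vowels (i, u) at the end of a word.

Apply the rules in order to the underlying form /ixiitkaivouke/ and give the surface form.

ixiitikaivouxi

Rule 1 (intervocalic spirantization): /k/ is a stop between vowels /u/ and /e/, so it spirantizes to the fricative [x]. /ixiitkaivouke/ → ixiitkaivouxe.
Rule 2 (stop-cluster i-epenthesis): /t/ and /k/ form a stop–stop cluster, so [i] is inserted between them. /ixiitkaivouxe/ → ixiitikaivouxe.
Rule 3 (final vowel raising): /e/ is a mid vowel in word-final position, so it raises to [i]. /ixiitikaivouxe/ → ixiitikaivouxi.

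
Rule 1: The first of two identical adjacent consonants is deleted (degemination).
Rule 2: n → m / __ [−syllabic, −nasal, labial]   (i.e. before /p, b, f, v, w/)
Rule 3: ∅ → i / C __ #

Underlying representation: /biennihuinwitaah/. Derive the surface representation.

Rule 1 (degemination): /nn/ is a geminate; the first /n/ deletes. /biennihuinwitaah/ → bienihuinwitaah.
Rule 2 (nasal place assimilation): /n/ precedes the labial consonant /w/, so it assimilates in place to [m]. /bienihuinwitaah/ → bienihuimwitaah.
Rule 3 (final i-epenthesis): the form ends in the consonant /h/, so [i] is inserted word-finally. /bienihuimwitaah/ → bienihuimwitaahi.

bienihuimwitaahi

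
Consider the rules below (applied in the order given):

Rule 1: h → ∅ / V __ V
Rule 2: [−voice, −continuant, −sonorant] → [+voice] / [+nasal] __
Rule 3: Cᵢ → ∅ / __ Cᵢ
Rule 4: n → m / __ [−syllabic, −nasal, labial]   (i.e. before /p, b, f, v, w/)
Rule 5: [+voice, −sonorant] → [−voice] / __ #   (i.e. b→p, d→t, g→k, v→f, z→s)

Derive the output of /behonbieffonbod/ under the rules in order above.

beombiefombot

Rule 1 (intervocalic h-deletion): /h/ occurs between vowels /e/ and /o/, so it deletes. /behonbieffonbod/ → beonbieffonbod.
Rule 2 (post-nasal voicing): no segment meets the environment; /beonbieffonbod/ is unchanged.
Rule 3 (degemination): /ff/ is a geminate; the first /f/ deletes. /beonbieffonbod/ → beonbiefonbod.
Rule 4 (nasal place assimilation): /n/ precedes the labial consonant /b/, so it assimilates in place to [m]. /n/ precedes the labial consonant /b/, so it assimilates in place to [m]. /beonbiefonbod/ → beombiefombod.
Rule 5 (final devoicing): /d/ is a voiced obstruent in word-final position, so it devoices to [t]. /beombiefombod/ → beombiefombot.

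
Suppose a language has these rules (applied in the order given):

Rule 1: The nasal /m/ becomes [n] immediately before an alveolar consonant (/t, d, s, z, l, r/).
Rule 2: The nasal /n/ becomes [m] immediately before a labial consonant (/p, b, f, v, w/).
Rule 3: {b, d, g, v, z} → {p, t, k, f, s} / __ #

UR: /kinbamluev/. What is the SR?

Rule 1 (nasal place assimilation): /m/ precedes the alveolar consonant /l/, so it assimilates in place to [n]. /kinbamluev/ → kinbanluev.
Rule 2 (nasal place assimilation): /n/ precedes the labial consonant /b/, so it assimilates in place to [m]. /kinbanluev/ → kimbanluev.
Rule 3 (final devoicing): /v/ is a voiced obstruent in word-final position, so it devoices to [f]. /kimbanluev/ → kimbanluef.

kimbanluef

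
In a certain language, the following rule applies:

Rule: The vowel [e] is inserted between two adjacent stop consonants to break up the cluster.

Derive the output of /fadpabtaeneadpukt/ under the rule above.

/d/ and /p/ form a stop–stop cluster, so [e] is inserted between them.
/b/ and /t/ form a stop–stop cluster, so [e] is inserted between them.
/d/ and /p/ form a stop–stop cluster, so [e] is inserted between them.
/k/ and /t/ form a stop–stop cluster, so [e] is inserted between them.
Surface form: [fadepabetaeneadepuket].

fadepabetaeneadepuket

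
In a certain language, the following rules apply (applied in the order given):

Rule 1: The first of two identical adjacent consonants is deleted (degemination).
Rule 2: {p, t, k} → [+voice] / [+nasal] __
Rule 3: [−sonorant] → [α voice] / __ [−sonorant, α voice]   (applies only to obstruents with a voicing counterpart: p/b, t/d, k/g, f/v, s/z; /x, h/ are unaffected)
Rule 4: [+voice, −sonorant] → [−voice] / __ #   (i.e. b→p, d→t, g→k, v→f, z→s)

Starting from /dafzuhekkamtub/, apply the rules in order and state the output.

Rule 1 (degemination): /kk/ is a geminate; the first /k/ deletes. /dafzuhekkamtub/ → dafzuhekamtub.
Rule 2 (post-nasal voicing): /t/ is a voiceless stop immediately after the nasal /m/, so it voices to [d]. /dafzuhekamtub/ → dafzuhekamdub.
Rule 3 (regressive voicing assimilation): /f/ precedes the voiced obstruent /z/, so it voices to [v] by assimilation. /dafzuhekamdub/ → davzuhekamdub.
Rule 4 (final devoicing): /b/ is a voiced obstruent in word-final position, so it devoices to [p]. /davzuhekamdub/ → davzuhekamdup.

davzuhekamdup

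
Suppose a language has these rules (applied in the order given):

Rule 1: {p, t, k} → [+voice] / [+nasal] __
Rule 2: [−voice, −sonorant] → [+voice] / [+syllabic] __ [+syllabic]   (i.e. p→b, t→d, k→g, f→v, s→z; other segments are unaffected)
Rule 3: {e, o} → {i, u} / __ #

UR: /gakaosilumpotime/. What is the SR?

Rule 1 (post-nasal voicing): /p/ is a voiceless stop immediately after the nasal /m/, so it voices to [b]. /gakaosilumpotime/ → gakaosilumbotime.
Rule 2 (intervocalic voicing): /k/ is a voiceless obstruent between vowels /a/ and /a/, so it voices to [g]. /s/ is a voiceless obstruent between vowels /o/ and /i/, so it voices to [z]. /t/ is a voiceless obstruent between vowels /o/ and /i/, so it voices to [d]. /gakaosilumbotime/ → gagaozilumbodime.
Rule 3 (final vowel raising): /e/ is a mid vowel in word-final position, so it raises to [i]. /gagaozilumbodime/ → gagaozilumbodimi.

gagaozilumbodimi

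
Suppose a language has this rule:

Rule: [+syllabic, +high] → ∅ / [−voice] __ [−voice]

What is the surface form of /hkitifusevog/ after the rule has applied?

/i/ is a high vowel flanked by voiceless consonants /k/ and /t/, so it deletes.
/i/ is a high vowel flanked by voiceless consonants /t/ and /f/, so it deletes.
/u/ is a high vowel flanked by voiceless consonants /f/ and /s/, so it deletes.
Surface form: [hktfsevog].

hktfsevog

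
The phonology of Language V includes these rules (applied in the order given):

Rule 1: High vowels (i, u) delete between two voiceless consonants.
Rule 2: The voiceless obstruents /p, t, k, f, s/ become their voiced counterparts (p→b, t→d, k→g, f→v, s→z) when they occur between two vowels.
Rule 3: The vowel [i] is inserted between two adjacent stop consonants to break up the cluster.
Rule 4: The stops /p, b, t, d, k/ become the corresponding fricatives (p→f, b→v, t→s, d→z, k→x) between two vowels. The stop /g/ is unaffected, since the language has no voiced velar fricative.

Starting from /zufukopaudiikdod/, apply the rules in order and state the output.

Rule 1 (high vowel syncope): /u/ is a high vowel flanked by voiceless consonants /f/ and /k/, so it deletes. /zufukopaudiikdod/ → zufkopaudiikdod.
Rule 2 (intervocalic voicing): /p/ is a voiceless obstruent between vowels /o/ and /a/, so it voices to [b]. /zufkopaudiikdod/ → zufkobaudiikdod.
Rule 3 (stop-cluster i-epenthesis): /k/ and /d/ form a stop–stop cluster, so [i] is inserted between them. /zufkobaudiikdod/ → zufkobaudiikidod.
Rule 4 (intervocalic spirantization): /b/ is a stop between vowels /o/ and /a/, so it spirantizes to the fricative [v]. /d/ is a stop between vowels /u/ and /i/, so it spirantizes to the fricative [z]. /k/ is a stop between vowels /i/ and /i/, so it spirantizes to the fricative [x]. /d/ is a stop between vowels /i/ and /o/, so it spirantizes to the fricative [z]. /zufkobaudiikidod/ → zufkovauziixizod.

zufkovauziixizod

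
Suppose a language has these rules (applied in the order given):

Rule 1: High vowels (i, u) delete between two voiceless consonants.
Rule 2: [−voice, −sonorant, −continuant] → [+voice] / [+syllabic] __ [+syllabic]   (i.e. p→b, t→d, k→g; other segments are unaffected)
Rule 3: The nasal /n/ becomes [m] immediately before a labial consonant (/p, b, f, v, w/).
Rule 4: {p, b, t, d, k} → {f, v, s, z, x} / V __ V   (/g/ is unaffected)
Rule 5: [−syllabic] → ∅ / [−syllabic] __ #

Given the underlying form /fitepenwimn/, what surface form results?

Rule 1 (high vowel syncope): /i/ is a high vowel flanked by voiceless consonants /f/ and /t/, so it deletes. /fitepenwimn/ → ftepenwimn.
Rule 2 (intervocalic voicing): /p/ is a voiceless stop between vowels /e/ and /e/, so it voices to [b]. /ftepenwimn/ → ftebenwimn.
Rule 3 (nasal place assimilation): /n/ precedes the labial consonant /w/, so it assimilates in place to [m]. /ftebenwimn/ → ftebemwimn.
Rule 4 (intervocalic spirantization): /b/ is a stop between vowels /e/ and /e/, so it spirantizes to the fricative [v]. /ftebemwimn/ → ftevemwimn.
Rule 5 (final cluster simplification): /n/ is the second consonant of a word-final cluster /mn/, so it deletes. /ftevemwimn/ → ftevemwim.

ftevemwim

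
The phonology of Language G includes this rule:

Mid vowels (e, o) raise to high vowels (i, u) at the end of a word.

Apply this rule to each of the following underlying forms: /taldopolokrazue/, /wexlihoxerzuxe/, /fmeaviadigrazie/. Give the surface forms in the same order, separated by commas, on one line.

taldopolokrazui, wexlihoxerzuxi, fmeaviadigrazii

/taldopolokrazue/: /e/ is a mid vowel in word-final position, so it raises to [i]. → [taldopolokrazui].
/wexlihoxerzuxe/: /e/ is a mid vowel in word-final position, so it raises to [i]. → [wexlihoxerzuxi].
/fmeaviadigrazie/: /e/ is a mid vowel in word-final position, so it raises to [i]. → [fmeaviadigrazii].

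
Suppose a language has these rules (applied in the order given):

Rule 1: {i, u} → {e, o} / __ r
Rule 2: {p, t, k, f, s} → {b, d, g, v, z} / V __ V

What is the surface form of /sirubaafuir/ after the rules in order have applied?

Rule 1 (pre-rhotic lowering): /i/ is a high vowel immediately before /r/, so it lowers to [e]. /i/ is a high vowel immediately before /r/, so it lowers to [e]. /sirubaafuir/ → serubaafuer.
Rule 2 (intervocalic voicing): /f/ is a voiceless obstruent between vowels /a/ and /u/, so it voices to [v]. /serubaafuer/ → serubaavuer.

serubaavuer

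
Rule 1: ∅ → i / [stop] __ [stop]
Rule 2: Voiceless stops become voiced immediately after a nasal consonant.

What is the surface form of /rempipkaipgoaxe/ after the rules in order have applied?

Rule 1 (stop-cluster i-epenthesis): /p/ and /k/ form a stop–stop cluster, so [i] is inserted between them. /p/ and /g/ form a stop–stop cluster, so [i] is inserted between them. /rempipkaipgoaxe/ → rempipikaipigoaxe.
Rule 2 (post-nasal voicing): /p/ is a voiceless stop immediately after the nasal /m/, so it voices to [b]. /rempipikaipigoaxe/ → rembipikaipigoaxe.

rembipikaipigoaxe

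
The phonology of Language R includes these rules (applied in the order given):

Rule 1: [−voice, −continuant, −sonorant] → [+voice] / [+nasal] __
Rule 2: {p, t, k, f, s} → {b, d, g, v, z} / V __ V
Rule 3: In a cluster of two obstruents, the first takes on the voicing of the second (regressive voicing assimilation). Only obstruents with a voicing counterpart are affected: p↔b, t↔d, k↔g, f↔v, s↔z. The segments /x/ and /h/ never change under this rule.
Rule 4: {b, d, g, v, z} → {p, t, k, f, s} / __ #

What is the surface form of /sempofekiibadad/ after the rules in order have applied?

sembovegiibadat

Rule 1 (post-nasal voicing): /p/ is a voiceless stop immediately after the nasal /m/, so it voices to [b]. /sempofekiibadad/ → sembofekiibadad.
Rule 2 (intervocalic voicing): /f/ is a voiceless obstruent between vowels /o/ and /e/, so it voices to [v]. /k/ is a voiceless obstruent between vowels /e/ and /i/, so it voices to [g]. /sembofekiibadad/ → sembovegiibadad.
Rule 3 (regressive voicing assimilation): no segment meets the environment; /sembovegiibadad/ is unchanged.
Rule 4 (final devoicing): /d/ is a voiced obstruent in word-final position, so it devoices to [t]. /sembovegiibadad/ → sembovegiibadat.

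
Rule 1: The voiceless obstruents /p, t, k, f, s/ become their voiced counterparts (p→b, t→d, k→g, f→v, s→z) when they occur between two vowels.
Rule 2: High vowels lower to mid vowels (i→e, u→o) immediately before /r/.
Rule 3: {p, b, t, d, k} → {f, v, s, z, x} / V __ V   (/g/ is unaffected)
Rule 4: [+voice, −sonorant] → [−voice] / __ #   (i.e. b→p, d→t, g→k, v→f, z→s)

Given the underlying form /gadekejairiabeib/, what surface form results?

Rule 1 (intervocalic voicing): /k/ is a voiceless obstruent between vowels /e/ and /e/, so it voices to [g]. /gadekejairiabeib/ → gadegejairiabeib.
Rule 2 (pre-rhotic lowering): /i/ is a high vowel immediately before /r/, so it lowers to [e]. /gadegejairiabeib/ → gadegejaeriabeib.
Rule 3 (intervocalic spirantization): /d/ is a stop between vowels /a/ and /e/, so it spirantizes to the fricative [z]. /b/ is a stop between vowels /a/ and /e/, so it spirantizes to the fricative [v]. /gadegejaeriabeib/ → gazegejaeriaveib.
Rule 4 (final devoicing): /b/ is a voiced obstruent in word-final position, so it devoices to [p]. /gazegejaeriaveib/ → gazegejaeriaveip.

gazegejaeriaveip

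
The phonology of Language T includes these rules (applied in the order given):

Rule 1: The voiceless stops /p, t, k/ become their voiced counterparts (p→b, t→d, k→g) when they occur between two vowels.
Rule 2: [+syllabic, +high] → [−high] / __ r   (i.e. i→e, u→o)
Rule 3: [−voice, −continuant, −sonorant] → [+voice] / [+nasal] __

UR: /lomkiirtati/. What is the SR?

lomgiertadi

Rule 1 (intervocalic voicing): /t/ is a voiceless stop between vowels /a/ and /i/, so it voices to [d]. /lomkiirtati/ → lomkiirtadi.
Rule 2 (pre-rhotic lowering): /i/ is a high vowel immediately before /r/, so it lowers to [e]. /lomkiirtadi/ → lomkiertadi.
Rule 3 (post-nasal voicing): /k/ is a voiceless stop immediately after the nasal /m/, so it voices to [g]. /lomkiertadi/ → lomgiertadi.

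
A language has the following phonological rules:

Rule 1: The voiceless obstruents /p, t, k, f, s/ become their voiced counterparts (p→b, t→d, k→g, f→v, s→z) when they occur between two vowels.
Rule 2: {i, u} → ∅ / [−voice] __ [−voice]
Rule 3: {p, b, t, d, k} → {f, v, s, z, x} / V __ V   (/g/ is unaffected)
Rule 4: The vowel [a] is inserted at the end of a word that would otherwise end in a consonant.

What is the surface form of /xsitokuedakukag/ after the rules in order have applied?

xsizoguezagugaga

Rule 1 (intervocalic voicing): /t/ is a voiceless obstruent between vowels /i/ and /o/, so it voices to [d]. /k/ is a voiceless obstruent between vowels /o/ and /u/, so it voices to [g]. /k/ is a voiceless obstruent between vowels /a/ and /u/, so it voices to [g]. /k/ is a voiceless obstruent between vowels /u/ and /a/, so it voices to [g]. /xsitokuedakukag/ → xsidoguedagugag.
Rule 2 (high vowel syncope): no segment meets the environment; /xsidoguedagugag/ is unchanged.
Rule 3 (intervocalic spirantization): /d/ is a stop between vowels /i/ and /o/, so it spirantizes to the fricative [z]. /d/ is a stop between vowels /e/ and /a/, so it spirantizes to the fricative [z]. /xsidoguedagugag/ → xsizoguezagugag.
Rule 4 (final a-epenthesis): the form ends in the consonant /g/, so [a] is inserted word-finally. /xsizoguezagugag/ → xsizoguezagugaga.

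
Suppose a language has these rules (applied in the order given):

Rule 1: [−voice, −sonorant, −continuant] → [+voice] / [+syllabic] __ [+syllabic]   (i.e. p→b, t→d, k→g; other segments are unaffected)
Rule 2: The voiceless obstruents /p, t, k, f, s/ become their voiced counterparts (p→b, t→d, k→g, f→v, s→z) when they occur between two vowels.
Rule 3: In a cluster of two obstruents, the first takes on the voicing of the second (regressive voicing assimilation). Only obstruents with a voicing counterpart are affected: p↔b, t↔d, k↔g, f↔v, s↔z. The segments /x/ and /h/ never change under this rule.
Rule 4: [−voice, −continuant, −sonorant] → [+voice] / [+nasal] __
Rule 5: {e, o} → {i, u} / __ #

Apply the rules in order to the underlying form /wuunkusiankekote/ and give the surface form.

Rule 1 (intervocalic voicing): /k/ is a voiceless stop between vowels /e/ and /o/, so it voices to [g]. /t/ is a voiceless stop between vowels /o/ and /e/, so it voices to [d]. /wuunkusiankekote/ → wuunkusiankegode.
Rule 2 (intervocalic voicing): /s/ is a voiceless obstruent between vowels /u/ and /i/, so it voices to [z]. /wuunkusiankegode/ → wuunkuziankegode.
Rule 3 (regressive voicing assimilation): no segment meets the environment; /wuunkuziankegode/ is unchanged.
Rule 4 (post-nasal voicing): /k/ is a voiceless stop immediately after the nasal /n/, so it voices to [g]. /k/ is a voiceless stop immediately after the nasal /n/, so it voices to [g]. /wuunkuziankegode/ → wuunguziangegode.
Rule 5 (final vowel raising): /e/ is a mid vowel in word-final position, so it raises to [i]. /wuunguziangegode/ → wuunguziangegodi.

wuunguziangegodi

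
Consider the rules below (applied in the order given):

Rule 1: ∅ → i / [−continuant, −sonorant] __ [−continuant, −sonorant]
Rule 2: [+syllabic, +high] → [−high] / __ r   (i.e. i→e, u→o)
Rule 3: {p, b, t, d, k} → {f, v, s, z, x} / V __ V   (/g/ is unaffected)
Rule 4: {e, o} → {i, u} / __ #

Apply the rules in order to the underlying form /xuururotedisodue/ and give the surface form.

xuororosezisozui

Rule 1 (stop-cluster i-epenthesis): no segment meets the environment; /xuururotedisodue/ is unchanged.
Rule 2 (pre-rhotic lowering): /u/ is a high vowel immediately before /r/, so it lowers to [o]. /u/ is a high vowel immediately before /r/, so it lowers to [o]. /xuururotedisodue/ → xuororotedisodue.
Rule 3 (intervocalic spirantization): /t/ is a stop between vowels /o/ and /e/, so it spirantizes to the fricative [s]. /d/ is a stop between vowels /e/ and /i/, so it spirantizes to the fricative [z]. /d/ is a stop between vowels /o/ and /u/, so it spirantizes to the fricative [z]. /xuororotedisodue/ → xuororosezisozue.
Rule 4 (final vowel raising): /e/ is a mid vowel in word-final position, so it raises to [i]. /xuororosezisozue/ → xuororosezisozui.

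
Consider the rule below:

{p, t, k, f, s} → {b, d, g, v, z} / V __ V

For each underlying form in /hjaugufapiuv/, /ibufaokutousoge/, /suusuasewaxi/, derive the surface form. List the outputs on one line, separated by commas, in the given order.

/hjaugufapiuv/: /f/ is a voiceless obstruent between vowels /u/ and /a/, so it voices to [v]. /p/ is a voiceless obstruent between vowels /a/ and /i/, so it voices to [b]. → [hjauguvabiuv].
/ibufaokutousoge/: /f/ is a voiceless obstruent between vowels /u/ and /a/, so it voices to [v]. /k/ is a voiceless obstruent between vowels /o/ and /u/, so it voices to [g]. /t/ is a voiceless obstruent between vowels /u/ and /o/, so it voices to [d]. /s/ is a voiceless obstruent between vowels /u/ and /o/, so it voices to [z]. → [ibuvaogudouzoge].
/suusuasewaxi/: /s/ is a voiceless obstruent between vowels /u/ and /u/, so it voices to [z]. /s/ is a voiceless obstruent between vowels /a/ and /e/, so it voices to [z]. → [suuzuazewaxi].

hjauguvabiuv, ibuvaogudouzoge, suuzuazewaxi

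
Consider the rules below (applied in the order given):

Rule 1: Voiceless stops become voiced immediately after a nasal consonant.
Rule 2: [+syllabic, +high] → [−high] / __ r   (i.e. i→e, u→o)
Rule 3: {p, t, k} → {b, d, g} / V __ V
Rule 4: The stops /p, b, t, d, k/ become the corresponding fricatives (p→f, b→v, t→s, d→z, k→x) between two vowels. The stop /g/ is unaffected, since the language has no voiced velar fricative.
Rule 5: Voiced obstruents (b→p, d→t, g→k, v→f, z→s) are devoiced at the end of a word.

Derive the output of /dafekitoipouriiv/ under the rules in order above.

Rule 1 (post-nasal voicing): no segment meets the environment; /dafekitoipouriiv/ is unchanged.
Rule 2 (pre-rhotic lowering): /u/ is a high vowel immediately before /r/, so it lowers to [o]. /dafekitoipouriiv/ → dafekitoipooriiv.
Rule 3 (intervocalic voicing): /k/ is a voiceless stop between vowels /e/ and /i/, so it voices to [g]. /t/ is a voiceless stop between vowels /i/ and /o/, so it voices to [d]. /p/ is a voiceless stop between vowels /i/ and /o/, so it voices to [b]. /dafekitoipooriiv/ → dafegidoibooriiv.
Rule 4 (intervocalic spirantization): /d/ is a stop between vowels /i/ and /o/, so it spirantizes to the fricative [z]. /b/ is a stop between vowels /i/ and /o/, so it spirantizes to the fricative [v]. /dafegidoibooriiv/ → dafegizoivooriiv.
Rule 5 (final devoicing): /v/ is a voiced obstruent in word-final position, so it devoices to [f]. /dafegizoivooriiv/ → dafegizoivooriif.

dafegizoivooriif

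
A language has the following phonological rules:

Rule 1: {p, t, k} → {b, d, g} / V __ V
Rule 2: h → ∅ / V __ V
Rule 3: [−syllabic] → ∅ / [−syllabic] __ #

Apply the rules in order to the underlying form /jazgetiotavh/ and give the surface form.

Rule 1 (intervocalic voicing): /t/ is a voiceless stop between vowels /e/ and /i/, so it voices to [d]. /t/ is a voiceless stop between vowels /o/ and /a/, so it voices to [d]. /jazgetiotavh/ → jazgediodavh.
Rule 2 (intervocalic h-deletion): no segment meets the environment; /jazgediodavh/ is unchanged.
Rule 3 (final cluster simplification): /h/ is the second consonant of a word-final cluster /vh/, so it deletes. /jazgediodavh/ → jazgediodav.

jazgediodav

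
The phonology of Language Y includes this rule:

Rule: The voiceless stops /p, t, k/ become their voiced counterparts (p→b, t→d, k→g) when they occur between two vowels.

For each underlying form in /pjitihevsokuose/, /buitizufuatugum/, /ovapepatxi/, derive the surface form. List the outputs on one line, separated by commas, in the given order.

/pjitihevsokuose/: /t/ is a voiceless stop between vowels /i/ and /i/, so it voices to [d]. /k/ is a voiceless stop between vowels /o/ and /u/, so it voices to [g]. → [pjidihevsoguose].
/buitizufuatugum/: /t/ is a voiceless stop between vowels /i/ and /i/, so it voices to [d]. /t/ is a voiceless stop between vowels /a/ and /u/, so it voices to [d]. → [buidizufuadugum].
/ovapepatxi/: /p/ is a voiceless stop between vowels /a/ and /e/, so it voices to [b]. /p/ is a voiceless stop between vowels /e/ and /a/, so it voices to [b]. → [ovabebatxi].

pjidihevsoguose, buidizufuadugum, ovabebatxi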